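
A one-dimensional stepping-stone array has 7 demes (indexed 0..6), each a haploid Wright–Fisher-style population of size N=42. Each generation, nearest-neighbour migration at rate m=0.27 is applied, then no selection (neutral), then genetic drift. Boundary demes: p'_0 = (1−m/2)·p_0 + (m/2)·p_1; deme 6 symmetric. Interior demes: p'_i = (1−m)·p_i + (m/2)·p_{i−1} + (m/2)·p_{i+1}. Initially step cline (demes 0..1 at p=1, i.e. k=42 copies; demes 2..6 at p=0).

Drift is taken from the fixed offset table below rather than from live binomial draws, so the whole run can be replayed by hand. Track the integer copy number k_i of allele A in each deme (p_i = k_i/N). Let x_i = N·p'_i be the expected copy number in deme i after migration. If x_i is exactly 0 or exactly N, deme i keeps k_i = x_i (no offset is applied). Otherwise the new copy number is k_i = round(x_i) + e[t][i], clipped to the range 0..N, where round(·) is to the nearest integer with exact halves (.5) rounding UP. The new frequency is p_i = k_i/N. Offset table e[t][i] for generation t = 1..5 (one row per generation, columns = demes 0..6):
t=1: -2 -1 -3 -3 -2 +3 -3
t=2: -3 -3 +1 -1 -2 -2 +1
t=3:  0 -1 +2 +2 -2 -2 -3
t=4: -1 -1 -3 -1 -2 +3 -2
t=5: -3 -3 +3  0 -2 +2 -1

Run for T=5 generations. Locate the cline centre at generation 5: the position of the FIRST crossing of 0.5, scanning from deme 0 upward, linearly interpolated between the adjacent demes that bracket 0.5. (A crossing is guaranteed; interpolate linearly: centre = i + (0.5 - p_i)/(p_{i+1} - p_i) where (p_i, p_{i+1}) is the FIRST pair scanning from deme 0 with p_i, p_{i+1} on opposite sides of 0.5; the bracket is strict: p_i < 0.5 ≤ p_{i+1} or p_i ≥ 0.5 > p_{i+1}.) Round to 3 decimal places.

1.000

t=0: k=[42 42 0 0 0 0 0]
t=1: x=[42.0000 36.3300 5.6700 0.0000 0.0000 0.0000 0.0000] k=[42 35 3 0 0 0 0]
t=2: x=[41.0550 31.6250 6.9150 0.4050 0.0000 0.0000 0.0000] k=[38 29 8 0 0 0 0]
t=3: x=[36.7850 27.3800 9.7550 1.0800 0.0000 0.0000 0.0000] k=[37 26 12 3 0 0 0]
t=4: x=[35.5150 25.5950 12.6750 3.8100 0.4050 0.0000 0.0000] k=[35 25 10 3 0 0 0]
t=5: x=[33.6500 24.3250 11.0800 3.5400 0.4050 0.0000 0.0000] k=[31 21 14 4 0 0 0]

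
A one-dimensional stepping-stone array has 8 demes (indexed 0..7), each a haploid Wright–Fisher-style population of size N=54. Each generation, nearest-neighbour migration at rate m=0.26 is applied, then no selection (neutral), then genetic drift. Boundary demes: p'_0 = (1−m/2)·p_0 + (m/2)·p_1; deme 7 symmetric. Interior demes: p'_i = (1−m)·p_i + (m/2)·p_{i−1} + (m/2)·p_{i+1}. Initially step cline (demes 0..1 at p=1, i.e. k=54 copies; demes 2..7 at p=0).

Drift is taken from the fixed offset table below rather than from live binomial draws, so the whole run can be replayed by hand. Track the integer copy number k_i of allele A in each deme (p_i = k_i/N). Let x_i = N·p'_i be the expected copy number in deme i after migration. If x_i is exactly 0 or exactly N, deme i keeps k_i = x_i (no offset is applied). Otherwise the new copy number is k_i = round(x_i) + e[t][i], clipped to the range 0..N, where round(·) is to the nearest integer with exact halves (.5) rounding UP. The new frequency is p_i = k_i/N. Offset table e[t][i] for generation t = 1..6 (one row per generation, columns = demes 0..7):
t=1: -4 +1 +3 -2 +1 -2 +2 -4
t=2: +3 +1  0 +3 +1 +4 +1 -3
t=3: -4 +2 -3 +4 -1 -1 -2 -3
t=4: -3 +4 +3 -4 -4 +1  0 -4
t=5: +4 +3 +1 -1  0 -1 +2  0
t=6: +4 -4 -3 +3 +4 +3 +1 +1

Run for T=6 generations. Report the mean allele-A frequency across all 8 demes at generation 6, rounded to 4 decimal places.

t=0: k=[54 54 0 0 0 0 0 0]
t=1: x=[54.0000 46.9800 7.0200 0.0000 0.0000 0.0000 0.0000 0.0000] k=[54 48 10 0 0 0 0 0]
t=2: x=[53.2200 43.8400 13.6400 1.3000 0.0000 0.0000 0.0000 0.0000] k=[54 45 14 4 0 0 0 0]
t=3: x=[52.8300 42.1400 16.7300 4.7800 0.5200 0.0000 0.0000 0.0000] k=[49 44 14 9 0 0 0 0]
t=4: x=[48.3500 40.7500 17.2500 8.4800 1.1700 0.0000 0.0000 0.0000] k=[45 45 20 4 0 0 0 0]
t=5: x=[45.0000 41.7500 21.1700 5.5600 0.5200 0.0000 0.0000 0.0000] k=[49 45 22 5 1 0 0 0]
t=6: x=[48.4800 42.5300 22.7800 6.6900 1.3900 0.1300 0.0000 0.0000] k=[52 39 20 10 5 3 0 0]

0.2986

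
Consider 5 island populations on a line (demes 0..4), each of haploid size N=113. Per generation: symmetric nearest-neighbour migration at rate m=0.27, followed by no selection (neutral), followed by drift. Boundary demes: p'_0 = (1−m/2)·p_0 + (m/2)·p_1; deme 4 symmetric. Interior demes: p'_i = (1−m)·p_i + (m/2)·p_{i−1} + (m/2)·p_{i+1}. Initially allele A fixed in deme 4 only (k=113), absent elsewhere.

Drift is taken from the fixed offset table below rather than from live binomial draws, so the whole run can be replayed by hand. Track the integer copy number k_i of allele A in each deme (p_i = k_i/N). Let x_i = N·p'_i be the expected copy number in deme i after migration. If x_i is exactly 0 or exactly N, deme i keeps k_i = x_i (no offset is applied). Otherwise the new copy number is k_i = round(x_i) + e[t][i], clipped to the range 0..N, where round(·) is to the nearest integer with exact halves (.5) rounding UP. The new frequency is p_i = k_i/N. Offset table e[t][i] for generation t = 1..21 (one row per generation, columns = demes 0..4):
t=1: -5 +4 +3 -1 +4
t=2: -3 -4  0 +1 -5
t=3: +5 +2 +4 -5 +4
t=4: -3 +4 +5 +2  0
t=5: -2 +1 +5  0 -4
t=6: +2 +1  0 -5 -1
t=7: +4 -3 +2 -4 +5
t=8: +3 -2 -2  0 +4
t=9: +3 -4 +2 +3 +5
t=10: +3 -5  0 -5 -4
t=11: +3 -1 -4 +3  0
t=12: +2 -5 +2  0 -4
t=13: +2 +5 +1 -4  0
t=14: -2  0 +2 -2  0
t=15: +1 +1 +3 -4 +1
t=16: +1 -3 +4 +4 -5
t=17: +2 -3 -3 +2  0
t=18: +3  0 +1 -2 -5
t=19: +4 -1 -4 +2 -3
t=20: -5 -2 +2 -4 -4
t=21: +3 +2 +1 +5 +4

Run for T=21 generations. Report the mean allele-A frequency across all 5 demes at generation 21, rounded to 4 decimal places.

t=0: k=[0 0 0 0 113]
t=1: x=[0.0000 0.0000 0.0000 15.2550 97.7450] k=[0 0 0 14 102]
t=2: x=[0.0000 0.0000 1.8900 23.9900 90.1200] k=[0 0 2 25 85]
t=3: x=[0.0000 0.2700 4.8350 29.9950 76.9000] k=[0 2 9 25 81]
t=4: x=[0.2700 2.6750 10.2150 30.4000 73.4400] k=[0 7 15 32 73]
t=5: x=[0.9450 7.1350 16.2150 35.2400 67.4650] k=[0 8 21 35 63]
t=6: x=[1.0800 8.6750 21.1350 36.8900 59.2200] k=[3 10 21 32 58]
t=7: x=[3.9450 10.5400 21.0000 34.0250 54.4900] k=[8 8 23 30 59]
t=8: x=[8.0000 10.0250 21.9200 32.9700 55.0850] k=[11 8 20 33 59]
t=9: x=[10.5950 10.0250 20.1350 34.7550 55.4900] k=[14 6 22 38 60]
t=10: x=[12.9200 9.2400 22.0000 38.8100 57.0300] k=[16 4 22 34 53]
t=11: x=[14.3800 8.0500 21.1900 34.9450 50.4350] k=[17 7 17 38 50]
t=12: x=[15.6500 9.7000 18.4850 36.7850 48.3800] k=[18 5 20 37 44]
t=13: x=[16.2450 8.7800 20.2700 35.6500 43.0550] k=[18 14 21 32 43]
t=14: x=[17.4600 15.4850 21.5400 32.0000 41.5150] k=[15 15 24 30 42]
t=15: x=[15.0000 16.2150 23.5950 30.8100 40.3800] k=[16 17 27 27 41]
t=16: x=[16.1350 18.2150 25.6500 28.8900 39.1100] k=[17 15 30 33 34]
t=17: x=[16.7300 17.2950 28.3800 32.7300 33.8650] k=[19 14 25 35 34]
t=18: x=[18.3250 16.1600 24.8650 33.5150 34.1350] k=[21 16 26 32 29]
t=19: x=[20.3250 18.0250 25.4600 30.7850 29.4050] k=[24 17 21 33 26]
t=20: x=[23.0550 18.4850 22.0800 30.4350 26.9450] k=[18 16 24 26 23]
t=21: x=[17.7300 17.3500 23.1900 25.3250 23.4050] k=[21 19 24 30 27]

0.2142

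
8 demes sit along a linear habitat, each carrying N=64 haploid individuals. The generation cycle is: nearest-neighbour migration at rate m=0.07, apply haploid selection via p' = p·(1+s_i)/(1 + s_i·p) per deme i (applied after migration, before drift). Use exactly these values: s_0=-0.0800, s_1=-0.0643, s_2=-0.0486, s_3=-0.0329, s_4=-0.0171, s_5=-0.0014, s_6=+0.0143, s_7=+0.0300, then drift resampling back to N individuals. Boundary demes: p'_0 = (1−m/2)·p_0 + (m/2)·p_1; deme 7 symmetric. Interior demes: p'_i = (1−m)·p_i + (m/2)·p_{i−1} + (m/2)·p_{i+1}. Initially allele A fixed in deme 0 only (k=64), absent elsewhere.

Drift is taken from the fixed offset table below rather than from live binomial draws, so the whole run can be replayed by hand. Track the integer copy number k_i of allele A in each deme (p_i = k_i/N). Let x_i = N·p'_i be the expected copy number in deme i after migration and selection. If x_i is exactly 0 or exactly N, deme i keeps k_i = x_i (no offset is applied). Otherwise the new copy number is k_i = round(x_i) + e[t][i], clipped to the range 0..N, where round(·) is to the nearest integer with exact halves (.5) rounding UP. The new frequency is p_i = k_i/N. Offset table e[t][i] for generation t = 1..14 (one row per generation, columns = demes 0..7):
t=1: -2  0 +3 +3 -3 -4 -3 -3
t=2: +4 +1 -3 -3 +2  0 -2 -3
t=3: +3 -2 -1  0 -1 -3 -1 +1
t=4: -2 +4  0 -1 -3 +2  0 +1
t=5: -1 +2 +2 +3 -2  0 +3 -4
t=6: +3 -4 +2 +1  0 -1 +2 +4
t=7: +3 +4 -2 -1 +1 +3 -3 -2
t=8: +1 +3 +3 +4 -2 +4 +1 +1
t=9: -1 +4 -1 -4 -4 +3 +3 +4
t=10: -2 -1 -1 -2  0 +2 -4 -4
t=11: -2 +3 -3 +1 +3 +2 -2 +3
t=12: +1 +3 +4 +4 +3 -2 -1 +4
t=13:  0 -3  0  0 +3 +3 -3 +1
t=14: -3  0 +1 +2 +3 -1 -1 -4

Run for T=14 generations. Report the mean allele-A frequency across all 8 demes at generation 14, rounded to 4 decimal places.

0.1777

t=0: k=[64 0 0 0 0 0 0 0]
t=1: x=[61.5726 2.1007 0.0000 0.0000 0.0000 0.0000 0.0000 0.0000] k=[60 2 0 0 0 0 0 0]
t=2: x=[57.4989 3.7202 0.0666 0.0000 0.0000 0.0000 0.0000 0.0000] k=[61 5 0 0 0 0 0 0]
t=3: x=[58.6448 6.3923 0.1665 0.0000 0.0000 0.0000 0.0000 0.0000] k=[62 4 0 0 0 0 0 0]
t=4: x=[59.6434 5.5441 0.1332 0.0000 0.0000 0.0000 0.0000 0.0000] k=[58 10 0 0 0 0 0 0]
t=5: x=[55.7384 10.7235 0.3331 0.0000 0.0000 0.0000 0.0000 0.0000] k=[55 13 2 0 0 0 0 0]
t=6: x=[52.7792 13.3685 2.2064 0.0677 0.0000 0.0000 0.0000 0.0000] k=[56 9 4 1 0 0 0 0]
t=7: x=[53.6519 9.9009 3.8842 1.0354 0.0344 0.0000 0.0000 0.0000] k=[57 14 2 0 1 0 0 0]
t=8: x=[54.8610 14.3322 2.2398 0.1016 0.9143 0.0350 0.0000 0.0000] k=[56 17 5 4 0 4 0 0]
t=9: x=[53.9485 17.0994 5.1443 3.7744 0.2752 3.7151 0.1420 0.0000] k=[53 21 4 0 0 7 3 0]
t=10: x=[51.0395 20.5861 4.2529 0.1354 0.2408 6.6067 3.0763 0.1081] k=[49 20 3 0 0 9 0 0]
t=11: x=[46.9631 19.5072 3.3292 0.1016 0.3096 8.3598 0.3195 0.0000] k=[45 23 0 1 3 10 0 0]
t=12: x=[43.0730 21.9959 0.7997 1.0015 3.1234 9.3938 0.3550 0.0000] k=[44 25 5 5 6 7 0 0]
t=13: x=[42.1515 23.9607 5.4466 4.8820 5.9069 6.7116 0.2485 0.0000] k=[42 21 5 5 9 10 0 0]
t=14: x=[40.0285 20.2441 5.3122 4.9841 8.7637 9.6036 0.3550 0.0000] k=[37 20 6 7 12 9 0 0]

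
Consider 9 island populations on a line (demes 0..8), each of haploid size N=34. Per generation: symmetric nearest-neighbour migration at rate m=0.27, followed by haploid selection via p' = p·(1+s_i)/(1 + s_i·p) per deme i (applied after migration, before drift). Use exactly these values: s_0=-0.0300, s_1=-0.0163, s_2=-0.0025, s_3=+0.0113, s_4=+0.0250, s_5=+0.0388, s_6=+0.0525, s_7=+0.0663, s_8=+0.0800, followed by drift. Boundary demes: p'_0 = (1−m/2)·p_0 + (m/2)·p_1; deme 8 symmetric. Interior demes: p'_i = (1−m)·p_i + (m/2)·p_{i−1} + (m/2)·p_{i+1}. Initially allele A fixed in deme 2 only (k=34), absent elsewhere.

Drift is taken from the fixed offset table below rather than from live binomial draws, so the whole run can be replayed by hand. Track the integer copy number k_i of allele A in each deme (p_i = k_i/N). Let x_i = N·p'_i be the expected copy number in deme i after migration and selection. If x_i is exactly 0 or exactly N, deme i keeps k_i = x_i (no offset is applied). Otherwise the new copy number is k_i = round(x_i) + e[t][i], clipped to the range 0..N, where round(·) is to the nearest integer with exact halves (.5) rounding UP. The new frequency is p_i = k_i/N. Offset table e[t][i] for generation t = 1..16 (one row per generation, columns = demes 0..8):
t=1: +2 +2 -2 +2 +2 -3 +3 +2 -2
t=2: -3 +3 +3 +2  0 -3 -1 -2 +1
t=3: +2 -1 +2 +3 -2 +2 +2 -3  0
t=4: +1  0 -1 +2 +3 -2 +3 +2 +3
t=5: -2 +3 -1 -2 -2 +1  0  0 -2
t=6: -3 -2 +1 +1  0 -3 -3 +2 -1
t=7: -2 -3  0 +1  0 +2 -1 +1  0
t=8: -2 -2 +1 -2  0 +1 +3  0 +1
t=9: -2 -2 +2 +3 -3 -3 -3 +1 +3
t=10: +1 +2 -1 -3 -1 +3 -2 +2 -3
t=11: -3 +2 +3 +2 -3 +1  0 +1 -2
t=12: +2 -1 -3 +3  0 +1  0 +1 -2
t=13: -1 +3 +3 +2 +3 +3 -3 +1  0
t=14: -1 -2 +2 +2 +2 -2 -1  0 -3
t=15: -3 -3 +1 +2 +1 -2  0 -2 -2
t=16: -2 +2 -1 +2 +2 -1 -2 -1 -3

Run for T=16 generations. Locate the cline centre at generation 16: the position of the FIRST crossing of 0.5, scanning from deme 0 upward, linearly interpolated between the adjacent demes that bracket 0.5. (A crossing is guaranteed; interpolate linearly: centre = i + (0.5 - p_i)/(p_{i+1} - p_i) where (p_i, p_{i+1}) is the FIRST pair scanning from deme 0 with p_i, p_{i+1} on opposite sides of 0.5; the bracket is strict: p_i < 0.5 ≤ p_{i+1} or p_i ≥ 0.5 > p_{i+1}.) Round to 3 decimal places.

t=0: k=[0 0 34 0 0 0 0 0 0]
t=1: x=[0.0000 4.5251 24.8032 4.6348 0.0000 0.0000 0.0000 0.0000 0.0000] k=[0 7 23 7 0 0 0 0 0]
t=2: x=[0.9174 8.1130 18.6589 8.2852 0.9680 0.0000 0.0000 0.0000 0.0000] k=[0 11 22 10 1 0 0 0 0]
t=3: x=[1.4423 10.8781 18.8740 10.4863 2.1287 0.1402 0.0000 0.0000 0.0000] k=[3 10 21 13 0 2 0 0 0]
t=4: x=[3.8400 10.4209 18.4139 12.4134 2.0725 1.5141 0.2841 0.0000 0.0000] k=[5 10 17 14 5 0 3 0 0]
t=5: x=[5.5325 10.1526 15.6289 13.2808 5.6555 1.1205 2.2972 0.4315 0.0000] k=[4 13 15 11 4 2 2 0 0]
t=6: x=[5.0819 11.9274 14.1693 10.6771 4.7755 2.3520 1.8160 0.2877 0.0000] k=[2 10 15 12 5 0 0 2 0]
t=7: x=[2.9957 9.4822 13.8994 11.5455 5.3809 0.7007 0.2841 1.5524 0.2914] k=[1 6 14 13 5 3 0 3 0]
t=8: x=[1.6272 6.3200 12.7650 12.1426 5.9299 2.9665 0.8515 2.3253 0.4370] k=[0 4 14 10 6 4 4 2 1]
t=9: x=[0.5240 4.7425 12.0905 10.0795 6.3973 4.4142 3.9033 2.2671 1.2225] k=[0 3 14 13 3 1 1 3 4]
t=10: x=[0.3930 4.0214 12.3603 11.8717 4.1695 1.3174 1.3341 3.0380 4.1366] k=[1 6 11 9 3 4 0 5 1]
t=11: x=[1.6272 5.9192 10.0373 8.5316 4.0319 3.4410 1.2764 4.0064 1.6572] k=[0 8 13 11 1 4 1 5 0]
t=12: x=[1.0486 7.4985 12.0355 9.9991 2.8182 3.3018 2.0410 4.0064 0.7278] k=[3 6 9 13 3 4 2 5 0]
t=13: x=[3.3128 5.9192 9.1183 11.1942 4.5820 3.7192 2.8039 4.1482 0.7278] k=[2 9 12 13 8 7 0 5 1]
t=14: x=[2.8641 8.3560 11.7108 12.2780 8.6989 6.3851 1.7008 4.0064 1.6572] k=[2 6 14 14 11 4 1 4 0]
t=15: x=[2.4693 6.4536 12.9000 13.6868 10.6397 4.6918 1.8997 3.2383 0.5825] k=[0 3 14 16 12 3 2 1 0]
t=16: x=[0.3930 4.0214 12.7650 15.2845 11.5123 4.2187 2.0985 1.0642 0.1458] k=[0 6 12 17 14 3 0 0 0]

3.000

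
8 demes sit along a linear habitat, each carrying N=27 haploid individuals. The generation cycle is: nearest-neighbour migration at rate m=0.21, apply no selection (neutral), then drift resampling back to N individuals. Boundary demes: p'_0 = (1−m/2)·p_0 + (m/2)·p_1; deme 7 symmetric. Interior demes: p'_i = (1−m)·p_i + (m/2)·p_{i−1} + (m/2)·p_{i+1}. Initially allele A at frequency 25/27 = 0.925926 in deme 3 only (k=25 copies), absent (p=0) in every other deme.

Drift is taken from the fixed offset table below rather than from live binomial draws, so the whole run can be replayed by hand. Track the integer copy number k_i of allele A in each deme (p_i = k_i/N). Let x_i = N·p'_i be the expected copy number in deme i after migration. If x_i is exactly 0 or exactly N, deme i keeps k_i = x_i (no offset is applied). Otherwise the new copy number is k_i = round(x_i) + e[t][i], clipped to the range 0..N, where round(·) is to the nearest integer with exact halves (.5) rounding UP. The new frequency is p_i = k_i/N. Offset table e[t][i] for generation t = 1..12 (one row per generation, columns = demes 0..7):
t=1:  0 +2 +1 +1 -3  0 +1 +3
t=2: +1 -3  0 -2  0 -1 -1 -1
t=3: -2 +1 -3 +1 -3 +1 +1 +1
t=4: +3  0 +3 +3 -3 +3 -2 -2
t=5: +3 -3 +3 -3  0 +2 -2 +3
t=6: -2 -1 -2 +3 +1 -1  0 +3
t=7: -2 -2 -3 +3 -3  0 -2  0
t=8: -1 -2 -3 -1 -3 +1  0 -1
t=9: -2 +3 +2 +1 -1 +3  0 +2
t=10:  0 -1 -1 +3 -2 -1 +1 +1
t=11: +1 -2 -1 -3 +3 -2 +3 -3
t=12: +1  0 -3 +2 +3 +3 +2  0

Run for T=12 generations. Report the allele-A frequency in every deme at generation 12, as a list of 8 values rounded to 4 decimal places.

t=0: k=[0 0 0 25 0 0 0 0]
t=1: x=[0.0000 0.0000 2.6250 19.7500 2.6250 0.0000 0.0000 0.0000] k=[0 0 4 21 0 0 0 0]
t=2: x=[0.0000 0.4200 5.3650 17.0100 2.2050 0.0000 0.0000 0.0000] k=[0 0 5 15 2 0 0 0]
t=3: x=[0.0000 0.5250 5.5250 12.5850 3.1550 0.2100 0.0000 0.0000] k=[0 2 3 14 0 1 0 0]
t=4: x=[0.2100 1.8950 4.0500 11.3750 1.5750 0.7900 0.1050 0.0000] k=[3 2 7 14 0 4 0 0]
t=5: x=[2.8950 2.6300 7.2100 11.7950 1.8900 3.1600 0.4200 0.0000] k=[6 0 10 9 2 5 0 0]
t=6: x=[5.3700 1.6800 8.8450 8.3700 3.0500 4.1600 0.5250 0.0000] k=[3 1 7 11 4 3 1 0]
t=7: x=[2.7900 1.8400 6.7900 9.8450 4.6300 2.8950 1.1050 0.1050] k=[1 0 4 13 2 3 0 0]
t=8: x=[0.8950 0.5250 4.5250 10.9000 3.2600 2.5800 0.3150 0.0000] k=[0 0 2 10 0 4 0 0]
t=9: x=[0.0000 0.2100 2.6300 8.1100 1.4700 3.1600 0.4200 0.0000] k=[0 3 5 9 0 6 0 0]
t=10: x=[0.3150 2.8950 5.2100 7.6350 1.5750 4.7400 0.6300 0.0000] k=[0 2 4 11 0 4 2 0]
t=11: x=[0.2100 2.0000 4.5250 9.1100 1.5750 3.3700 2.0000 0.2100] k=[1 0 4 6 5 1 5 0]
t=12: x=[0.8950 0.5250 3.7900 5.6850 4.6850 1.8400 4.0550 0.5250] k=[2 1 1 8 8 5 6 1]

[0.0741, 0.0370, 0.0370, 0.2963, 0.2963, 0.1852, 0.2222, 0.0370]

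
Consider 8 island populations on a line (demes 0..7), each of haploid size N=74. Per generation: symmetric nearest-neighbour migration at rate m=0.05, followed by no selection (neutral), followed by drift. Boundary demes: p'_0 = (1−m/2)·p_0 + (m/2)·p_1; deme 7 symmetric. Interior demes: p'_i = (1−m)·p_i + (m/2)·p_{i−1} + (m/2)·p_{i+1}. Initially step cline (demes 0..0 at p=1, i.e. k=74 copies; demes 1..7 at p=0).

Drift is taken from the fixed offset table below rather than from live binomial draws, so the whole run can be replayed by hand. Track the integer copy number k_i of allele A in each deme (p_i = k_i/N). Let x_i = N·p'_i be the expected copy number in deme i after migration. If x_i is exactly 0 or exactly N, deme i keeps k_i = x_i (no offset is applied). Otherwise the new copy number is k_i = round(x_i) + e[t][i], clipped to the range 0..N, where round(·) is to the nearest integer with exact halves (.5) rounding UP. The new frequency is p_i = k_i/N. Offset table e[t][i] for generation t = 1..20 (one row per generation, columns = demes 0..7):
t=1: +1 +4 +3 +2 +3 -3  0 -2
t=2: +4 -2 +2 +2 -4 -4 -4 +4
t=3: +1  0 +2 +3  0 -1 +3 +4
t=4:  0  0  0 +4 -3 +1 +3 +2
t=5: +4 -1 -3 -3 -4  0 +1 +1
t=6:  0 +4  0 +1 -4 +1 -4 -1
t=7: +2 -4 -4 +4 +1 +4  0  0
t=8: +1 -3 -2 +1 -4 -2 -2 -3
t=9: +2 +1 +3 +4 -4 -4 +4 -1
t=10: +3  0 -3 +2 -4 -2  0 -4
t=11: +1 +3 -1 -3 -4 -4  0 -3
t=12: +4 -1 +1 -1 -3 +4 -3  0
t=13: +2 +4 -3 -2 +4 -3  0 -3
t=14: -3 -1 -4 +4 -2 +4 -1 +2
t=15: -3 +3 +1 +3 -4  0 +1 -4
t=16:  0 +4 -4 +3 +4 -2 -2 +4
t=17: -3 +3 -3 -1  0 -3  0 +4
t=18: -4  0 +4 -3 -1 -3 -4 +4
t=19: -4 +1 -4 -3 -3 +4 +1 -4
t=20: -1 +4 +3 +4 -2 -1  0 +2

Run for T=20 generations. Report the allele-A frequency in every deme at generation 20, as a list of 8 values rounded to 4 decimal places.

t=0: k=[74 0 0 0 0 0 0 0]
t=1: x=[72.1500 1.8500 0.0000 0.0000 0.0000 0.0000 0.0000 0.0000] k=[73 6 0 0 0 0 0 0]
t=2: x=[71.3250 7.5250 0.1500 0.0000 0.0000 0.0000 0.0000 0.0000] k=[74 6 2 0 0 0 0 0]
t=3: x=[72.3000 7.6000 2.0500 0.0500 0.0000 0.0000 0.0000 0.0000] k=[73 8 4 3 0 0 0 0]
t=4: x=[71.3750 9.5250 4.0750 2.9500 0.0750 0.0000 0.0000 0.0000] k=[71 10 4 7 0 0 0 0]
t=5: x=[69.4750 11.3750 4.2250 6.7500 0.1750 0.0000 0.0000 0.0000] k=[73 10 1 4 0 0 0 0]
t=6: x=[71.4250 11.3500 1.3000 3.8250 0.1000 0.0000 0.0000 0.0000] k=[71 15 1 5 0 0 0 0]
t=7: x=[69.6000 16.0500 1.4500 4.7750 0.1250 0.0000 0.0000 0.0000] k=[72 12 0 9 1 0 0 0]
t=8: x=[70.5000 13.2000 0.5250 8.5750 1.1750 0.0250 0.0000 0.0000] k=[72 10 0 10 0 0 0 0]
t=9: x=[70.4500 11.3000 0.5000 9.5000 0.2500 0.0000 0.0000 0.0000] k=[72 12 4 14 0 0 0 0]
t=10: x=[70.5000 13.3000 4.4500 13.4000 0.3500 0.0000 0.0000 0.0000] k=[74 13 1 15 0 0 0 0]
t=11: x=[72.4750 14.2250 1.6500 14.2750 0.3750 0.0000 0.0000 0.0000] k=[73 17 1 11 0 0 0 0]
t=12: x=[71.6000 18.0000 1.6500 10.4750 0.2750 0.0000 0.0000 0.0000] k=[74 17 3 9 0 0 0 0]
t=13: x=[72.5750 18.0750 3.5000 8.6250 0.2250 0.0000 0.0000 0.0000] k=[74 22 1 7 4 0 0 0]
t=14: x=[72.7000 22.7750 1.6750 6.7750 3.9750 0.1000 0.0000 0.0000] k=[70 22 0 11 2 4 0 0]
t=15: x=[68.8000 22.6500 0.8250 10.5000 2.2750 3.8500 0.1000 0.0000] k=[66 26 2 14 0 4 1 0]
t=16: x=[65.0000 26.4000 2.9000 13.3500 0.4500 3.8250 1.0500 0.0250] k=[65 30 0 16 4 2 0 4]
t=17: x=[64.1250 30.1250 1.1500 15.3000 4.2500 2.0000 0.1500 3.9000] k=[61 33 0 14 4 0 0 8]
t=18: x=[60.3000 32.8750 1.1750 13.4000 4.1500 0.1000 0.2000 7.8000] k=[56 33 5 10 3 0 0 12]
t=19: x=[55.4250 32.8750 5.8250 9.7000 3.1000 0.0750 0.3000 11.7000] k=[51 34 2 7 0 4 1 8]
t=20: x=[50.5750 33.6250 2.9250 6.7000 0.2750 3.8250 1.2500 7.8250] k=[50 38 6 11 0 3 1 10]

[0.6757, 0.5135, 0.0811, 0.1486, 0.0000, 0.0405, 0.0135, 0.1351]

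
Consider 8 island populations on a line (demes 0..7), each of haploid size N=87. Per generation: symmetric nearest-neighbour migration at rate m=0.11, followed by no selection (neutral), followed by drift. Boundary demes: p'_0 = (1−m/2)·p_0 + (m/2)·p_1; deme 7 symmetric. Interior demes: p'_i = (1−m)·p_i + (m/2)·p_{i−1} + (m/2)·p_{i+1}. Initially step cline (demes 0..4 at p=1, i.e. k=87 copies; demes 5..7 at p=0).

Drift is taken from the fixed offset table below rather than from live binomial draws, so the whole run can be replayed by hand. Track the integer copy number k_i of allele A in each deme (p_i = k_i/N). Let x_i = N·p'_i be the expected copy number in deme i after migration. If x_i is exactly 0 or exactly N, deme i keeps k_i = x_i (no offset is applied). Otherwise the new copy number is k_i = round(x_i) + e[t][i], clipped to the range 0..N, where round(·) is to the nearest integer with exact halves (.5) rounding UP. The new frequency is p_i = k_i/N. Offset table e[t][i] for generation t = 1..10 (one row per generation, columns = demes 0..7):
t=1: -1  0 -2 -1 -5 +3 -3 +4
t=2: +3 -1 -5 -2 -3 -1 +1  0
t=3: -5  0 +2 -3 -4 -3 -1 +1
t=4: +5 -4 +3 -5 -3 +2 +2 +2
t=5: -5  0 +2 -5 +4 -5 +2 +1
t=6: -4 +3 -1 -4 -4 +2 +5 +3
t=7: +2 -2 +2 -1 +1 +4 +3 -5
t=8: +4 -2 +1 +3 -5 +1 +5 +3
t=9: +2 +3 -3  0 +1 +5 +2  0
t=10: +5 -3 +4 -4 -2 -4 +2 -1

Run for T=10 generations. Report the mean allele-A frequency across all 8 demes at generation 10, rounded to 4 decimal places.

t=0: k=[87 87 87 87 87 0 0 0]
t=1: x=[87.0000 87.0000 87.0000 87.0000 82.2150 4.7850 0.0000 0.0000] k=[87 87 87 87 77 8 0 0]
t=2: x=[87.0000 87.0000 87.0000 86.4500 73.7550 11.3550 0.4400 0.0000] k=[87 87 87 84 71 10 1 0]
t=3: x=[87.0000 87.0000 86.8350 83.4500 68.3600 12.8600 1.4400 0.0550] k=[87 87 87 80 64 10 0 1]
t=4: x=[87.0000 87.0000 86.6150 79.5050 61.9100 12.4200 0.6050 0.9450] k=[87 87 87 75 59 14 3 3]
t=5: x=[87.0000 87.0000 86.3400 74.7800 57.4050 15.8700 3.6050 3.0000] k=[87 87 87 70 61 11 6 4]
t=6: x=[87.0000 87.0000 86.0650 70.4400 58.7450 13.4750 6.1650 4.1100] k=[87 87 85 66 55 15 11 7]
t=7: x=[87.0000 86.8900 84.0650 66.4400 53.4050 16.9800 11.0000 7.2200] k=[87 85 86 65 54 21 14 2]
t=8: x=[86.8900 85.1650 84.7900 65.5500 52.7900 22.4300 13.7250 2.6600] k=[87 83 86 69 48 23 19 6]
t=9: x=[86.7800 83.3850 84.9000 68.7800 47.7800 24.1550 18.5050 6.7150] k=[87 86 82 69 49 29 21 7]
t=10: x=[86.9450 85.8350 81.5050 68.6150 49.0000 29.6600 20.6700 7.7700] k=[87 83 86 65 47 26 23 7]

0.6092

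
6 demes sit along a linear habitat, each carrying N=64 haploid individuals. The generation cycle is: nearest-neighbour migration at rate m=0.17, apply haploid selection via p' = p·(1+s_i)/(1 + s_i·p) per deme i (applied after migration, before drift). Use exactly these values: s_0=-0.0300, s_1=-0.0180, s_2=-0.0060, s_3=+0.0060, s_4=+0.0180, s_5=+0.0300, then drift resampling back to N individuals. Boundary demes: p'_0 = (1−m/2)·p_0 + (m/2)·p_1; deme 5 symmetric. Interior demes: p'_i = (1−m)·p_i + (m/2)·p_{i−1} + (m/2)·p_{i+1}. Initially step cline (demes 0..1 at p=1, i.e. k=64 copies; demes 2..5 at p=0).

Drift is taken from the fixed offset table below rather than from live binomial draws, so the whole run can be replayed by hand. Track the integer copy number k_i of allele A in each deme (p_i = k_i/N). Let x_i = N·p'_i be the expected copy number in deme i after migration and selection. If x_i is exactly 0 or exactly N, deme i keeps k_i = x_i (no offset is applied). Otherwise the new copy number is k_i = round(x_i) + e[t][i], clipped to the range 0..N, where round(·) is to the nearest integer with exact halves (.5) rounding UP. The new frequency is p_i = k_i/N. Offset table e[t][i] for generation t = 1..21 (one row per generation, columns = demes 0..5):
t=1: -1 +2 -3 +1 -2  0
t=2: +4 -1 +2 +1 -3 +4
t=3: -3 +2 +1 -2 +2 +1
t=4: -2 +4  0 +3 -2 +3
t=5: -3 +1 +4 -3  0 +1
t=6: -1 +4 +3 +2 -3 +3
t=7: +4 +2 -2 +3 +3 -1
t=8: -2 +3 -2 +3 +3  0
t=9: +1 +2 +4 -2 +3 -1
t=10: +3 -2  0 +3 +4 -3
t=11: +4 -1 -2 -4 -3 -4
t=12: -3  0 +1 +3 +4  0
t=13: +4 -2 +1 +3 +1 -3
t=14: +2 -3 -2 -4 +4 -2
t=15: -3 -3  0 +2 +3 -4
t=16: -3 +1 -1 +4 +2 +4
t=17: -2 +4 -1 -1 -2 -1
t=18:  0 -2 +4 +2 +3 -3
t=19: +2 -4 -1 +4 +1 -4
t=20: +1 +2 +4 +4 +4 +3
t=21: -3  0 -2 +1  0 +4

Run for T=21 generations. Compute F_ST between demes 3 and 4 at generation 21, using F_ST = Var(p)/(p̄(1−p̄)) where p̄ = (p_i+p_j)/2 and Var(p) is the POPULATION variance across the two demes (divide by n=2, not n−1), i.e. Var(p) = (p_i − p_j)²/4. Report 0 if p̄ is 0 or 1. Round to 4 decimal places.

t=0: k=[64 64 0 0 0 0]
t=1: x=[64.0000 58.4689 5.4101 0.0000 0.0000 0.0000] k=[64 60 2 0 0 0]
t=2: x=[63.6495 55.2740 6.7237 0.1710 0.0000 0.0000] k=[64 54 9 1 0 0]
t=3: x=[63.1241 50.8361 12.0859 1.6043 0.0865 0.0000] k=[60 53 13 0 2 0]
t=4: x=[59.2734 49.9973 15.2251 1.2825 1.6891 0.1751] k=[57 54 15 4 0 3]
t=5: x=[56.5467 50.7502 17.3039 4.6206 0.6056 2.8237] k=[54 52 21 2 1 4]
t=6: x=[53.5667 49.3306 21.9332 3.5500 1.3636 3.8506] k=[53 53 25 6 0 7]
t=7: x=[52.7198 50.4268 25.6724 7.1429 1.1245 6.5774] k=[57 52 24 10 4 6]
t=8: x=[56.3727 49.8458 25.0981 10.7333 4.7580 5.9885] k=[54 53 23 14 8 6]
t=9: x=[53.6535 50.3409 24.6937 14.3214 8.4703 6.3368] k=[55 52 29 12 11 5]
t=10: x=[54.5012 50.1034 29.4143 13.4233 10.7334 5.6607] k=[58 48 29 16 15 3]
t=11: x=[56.9614 47.0093 29.4143 17.0948 14.2618 4.1328] k=[61 46 27 13 11 0]
t=12: x=[59.6019 45.4214 27.3307 14.0856 10.3893 0.9626] k=[57 45 28 17 14 1]
t=13: x=[55.7639 44.3284 28.4149 17.7566 13.3374 2.1660] k=[60 42 29 21 14 0]
t=14: x=[58.3142 42.1645 29.3294 21.1697 13.5950 1.2250] k=[60 39 27 17 18 0]
t=15: x=[58.0527 39.4909 27.0759 18.0123 16.6034 1.5748] k=[55 36 27 20 20 0]
t=16: x=[53.1126 36.5657 27.0759 20.6786 18.5340 1.7496] k=[50 38 26 25 21 6]
t=17: x=[48.6270 37.7191 26.8412 24.8359 20.3115 7.4678] k=[47 42 26 24 18 6]
t=18: x=[46.1861 40.7970 27.0959 23.7493 17.7177 7.2069] k=[46 39 31 26 21 4]
t=19: x=[45.0006 38.6374 31.1588 26.0924 20.2260 5.5941] k=[47 35 30 30 21 2]
t=20: x=[45.5831 35.3078 30.3290 29.3300 20.3971 3.7172] k=[47 37 34 33 24 7]
t=21: x=[45.7553 37.3128 34.0741 32.4157 23.5851 8.6641] k=[43 37 32 33 24 13]

0.0200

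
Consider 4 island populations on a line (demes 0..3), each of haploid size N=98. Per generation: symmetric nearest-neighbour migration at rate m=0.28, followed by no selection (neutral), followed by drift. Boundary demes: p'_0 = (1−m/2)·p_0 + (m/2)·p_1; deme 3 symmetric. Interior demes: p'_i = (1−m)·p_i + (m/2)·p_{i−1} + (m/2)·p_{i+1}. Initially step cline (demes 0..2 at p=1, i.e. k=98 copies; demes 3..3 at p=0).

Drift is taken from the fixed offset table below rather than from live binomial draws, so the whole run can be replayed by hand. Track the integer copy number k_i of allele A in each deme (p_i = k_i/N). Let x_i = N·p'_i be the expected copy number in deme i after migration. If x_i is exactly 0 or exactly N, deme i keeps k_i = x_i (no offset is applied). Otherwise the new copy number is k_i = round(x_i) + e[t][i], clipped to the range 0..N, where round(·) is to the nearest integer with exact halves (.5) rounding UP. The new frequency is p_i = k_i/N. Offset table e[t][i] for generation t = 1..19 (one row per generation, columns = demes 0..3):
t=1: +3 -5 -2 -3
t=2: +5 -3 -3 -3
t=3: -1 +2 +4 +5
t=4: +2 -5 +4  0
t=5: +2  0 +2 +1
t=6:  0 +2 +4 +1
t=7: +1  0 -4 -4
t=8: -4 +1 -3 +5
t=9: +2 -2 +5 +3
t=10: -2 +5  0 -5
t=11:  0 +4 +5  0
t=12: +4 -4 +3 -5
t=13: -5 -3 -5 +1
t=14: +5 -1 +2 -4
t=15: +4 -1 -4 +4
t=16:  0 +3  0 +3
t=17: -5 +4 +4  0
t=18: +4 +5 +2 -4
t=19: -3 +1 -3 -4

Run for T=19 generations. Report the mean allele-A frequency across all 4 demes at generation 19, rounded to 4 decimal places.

t=0: k=[98 98 98 0]
t=1: x=[98.0000 98.0000 84.2800 13.7200] k=[98 98 82 11]
t=2: x=[98.0000 95.7600 74.3000 20.9400] k=[98 93 71 18]
t=3: x=[97.3000 90.6200 66.6600 25.4200] k=[96 93 71 30]
t=4: x=[95.5800 90.3400 68.3400 35.7400] k=[98 85 72 36]
t=5: x=[96.1800 85.0000 68.7800 41.0400] k=[98 85 71 42]
t=6: x=[96.1800 84.8600 68.9000 46.0600] k=[96 87 73 47]
t=7: x=[94.7400 86.3000 71.3200 50.6400] k=[96 86 67 47]
t=8: x=[94.6000 84.7400 66.8600 49.8000] k=[91 86 64 55]
t=9: x=[90.3000 83.6200 65.8200 56.2600] k=[92 82 71 59]
t=10: x=[90.6000 81.8600 70.8600 60.6800] k=[89 87 71 56]
t=11: x=[88.7200 85.0400 71.1400 58.1000] k=[89 89 76 58]
t=12: x=[89.0000 87.1800 75.3000 60.5200] k=[93 83 78 56]
t=13: x=[91.6000 83.7000 75.6200 59.0800] k=[87 81 71 60]
t=14: x=[86.1600 80.4400 70.8600 61.5400] k=[91 79 73 58]
t=15: x=[89.3200 79.8400 71.7400 60.1000] k=[93 79 68 64]
t=16: x=[91.0400 79.4200 68.9800 64.5600] k=[91 82 69 68]
t=17: x=[89.7400 81.4400 70.6800 68.1400] k=[85 85 75 68]
t=18: x=[85.0000 83.6000 75.4200 68.9800] k=[89 89 77 65]
t=19: x=[89.0000 87.3200 77.0000 66.6800] k=[86 88 74 63]

0.7934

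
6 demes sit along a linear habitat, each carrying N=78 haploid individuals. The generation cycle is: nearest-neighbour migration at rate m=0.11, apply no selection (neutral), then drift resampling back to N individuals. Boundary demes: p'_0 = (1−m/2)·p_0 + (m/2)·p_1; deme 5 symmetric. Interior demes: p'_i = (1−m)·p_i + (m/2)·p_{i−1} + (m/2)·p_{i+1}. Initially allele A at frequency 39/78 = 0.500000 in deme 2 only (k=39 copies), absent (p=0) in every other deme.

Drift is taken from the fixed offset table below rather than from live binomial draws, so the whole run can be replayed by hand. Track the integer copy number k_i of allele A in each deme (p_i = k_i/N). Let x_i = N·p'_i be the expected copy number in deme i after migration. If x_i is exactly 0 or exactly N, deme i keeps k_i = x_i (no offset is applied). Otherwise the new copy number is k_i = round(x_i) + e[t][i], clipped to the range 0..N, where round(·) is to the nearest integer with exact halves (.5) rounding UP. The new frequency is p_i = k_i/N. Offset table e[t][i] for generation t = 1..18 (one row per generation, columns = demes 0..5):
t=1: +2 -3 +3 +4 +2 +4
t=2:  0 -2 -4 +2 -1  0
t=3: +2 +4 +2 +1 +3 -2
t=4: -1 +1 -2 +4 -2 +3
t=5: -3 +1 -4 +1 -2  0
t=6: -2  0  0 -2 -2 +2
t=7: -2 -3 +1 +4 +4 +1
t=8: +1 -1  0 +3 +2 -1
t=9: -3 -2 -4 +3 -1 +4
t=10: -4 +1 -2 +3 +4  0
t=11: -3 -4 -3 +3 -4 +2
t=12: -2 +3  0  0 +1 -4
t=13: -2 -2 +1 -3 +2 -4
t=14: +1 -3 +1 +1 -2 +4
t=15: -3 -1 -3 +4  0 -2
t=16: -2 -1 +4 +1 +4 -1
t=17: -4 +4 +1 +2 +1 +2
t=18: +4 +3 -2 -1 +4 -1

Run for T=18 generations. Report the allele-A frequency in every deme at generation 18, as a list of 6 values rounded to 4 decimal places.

t=0: k=[0 0 39 0 0 0]
t=1: x=[0.0000 2.1450 34.7100 2.1450 0.0000 0.0000] k=[0 0 38 6 0 0]
t=2: x=[0.0000 2.0900 34.1500 7.4300 0.3300 0.0000] k=[0 0 30 9 0 0]
t=3: x=[0.0000 1.6500 27.1950 9.6600 0.4950 0.0000] k=[0 6 29 11 3 0]
t=4: x=[0.3300 6.9350 26.7450 11.5500 3.2750 0.1650] k=[0 8 25 16 1 3]
t=5: x=[0.4400 8.4950 23.5700 15.6700 1.9350 2.8900] k=[0 9 20 17 0 3]
t=6: x=[0.4950 9.1100 19.2300 16.2300 1.1000 2.8350] k=[0 9 19 14 0 5]
t=7: x=[0.4950 9.0550 18.1750 13.5050 1.0450 4.7250] k=[0 6 19 18 5 6]
t=8: x=[0.3300 6.3850 18.2300 17.3400 5.7700 5.9450] k=[1 5 18 20 8 5]
t=9: x=[1.2200 5.4950 17.3950 19.2300 8.4950 5.1650] k=[0 3 13 22 7 9]
t=10: x=[0.1650 3.3850 12.9450 20.6800 7.9350 8.8900] k=[0 4 11 24 12 9]
t=11: x=[0.2200 4.1650 11.3300 22.6250 12.4950 9.1650] k=[0 0 8 26 8 11]
t=12: x=[0.0000 0.4400 8.5500 24.0200 9.1550 10.8350] k=[0 3 9 24 10 7]
t=13: x=[0.1650 3.1650 9.4950 22.4050 10.6050 7.1650] k=[0 1 10 19 13 3]
t=14: x=[0.0550 1.4400 10.0000 18.1750 12.7800 3.5500] k=[1 0 11 19 11 8]
t=15: x=[0.9450 0.6600 10.8350 18.1200 11.2750 8.1650] k=[0 0 8 22 11 6]
t=16: x=[0.0000 0.4400 8.3300 20.6250 11.3300 6.2750] k=[0 0 12 22 15 5]
t=17: x=[0.0000 0.6600 11.8900 21.0650 14.8350 5.5500] k=[0 5 13 23 16 8]
t=18: x=[0.2750 5.1650 13.1100 22.0650 15.9450 8.4400] k=[4 8 11 21 20 7]

[0.0513, 0.1026, 0.1410, 0.2692, 0.2564, 0.0897]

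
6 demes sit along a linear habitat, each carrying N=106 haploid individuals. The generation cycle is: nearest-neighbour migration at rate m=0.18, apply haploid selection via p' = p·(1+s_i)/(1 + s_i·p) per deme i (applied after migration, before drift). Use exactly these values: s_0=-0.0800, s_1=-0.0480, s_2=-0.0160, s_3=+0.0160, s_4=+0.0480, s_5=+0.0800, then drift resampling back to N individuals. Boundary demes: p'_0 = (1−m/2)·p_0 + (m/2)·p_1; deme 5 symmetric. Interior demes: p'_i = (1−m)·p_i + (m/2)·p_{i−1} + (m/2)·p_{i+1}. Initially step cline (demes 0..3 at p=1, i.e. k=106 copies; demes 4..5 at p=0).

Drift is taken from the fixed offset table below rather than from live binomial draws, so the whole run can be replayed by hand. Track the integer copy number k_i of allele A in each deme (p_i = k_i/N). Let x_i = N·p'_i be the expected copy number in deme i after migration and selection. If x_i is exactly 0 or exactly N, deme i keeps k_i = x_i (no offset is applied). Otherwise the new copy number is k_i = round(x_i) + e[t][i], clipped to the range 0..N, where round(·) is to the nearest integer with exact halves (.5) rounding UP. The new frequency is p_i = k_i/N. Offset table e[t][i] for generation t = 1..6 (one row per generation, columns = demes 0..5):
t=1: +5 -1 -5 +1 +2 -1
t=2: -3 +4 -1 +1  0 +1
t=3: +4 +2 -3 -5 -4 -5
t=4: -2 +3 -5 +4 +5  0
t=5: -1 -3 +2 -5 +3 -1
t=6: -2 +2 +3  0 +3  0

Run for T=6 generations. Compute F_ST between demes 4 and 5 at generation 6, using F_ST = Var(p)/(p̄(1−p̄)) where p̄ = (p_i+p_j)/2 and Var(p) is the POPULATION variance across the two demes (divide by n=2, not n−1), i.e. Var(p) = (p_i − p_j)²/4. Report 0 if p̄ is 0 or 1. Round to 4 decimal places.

0.1468

t=0: k=[106 106 106 106 0 0]
t=1: x=[106.0000 106.0000 106.0000 96.5969 9.9549 0.0000] k=[106 106 106 98 12 0]
t=2: x=[106.0000 106.0000 105.2684 91.1835 19.3918 1.1655] k=[106 106 104 92 19 2]
t=3: x=[106.0000 105.8109 103.0542 86.7612 24.9226 3.8023] k=[106 106 100 82 21 0]
t=4: x=[106.0000 105.4329 98.8127 78.4548 25.4968 2.0383] k=[106 106 94 82 30 2]
t=5: x=[106.0000 104.8661 93.8273 78.7228 33.2199 4.8650] k=[106 102 96 74 36 4]
t=6: x=[105.6088 101.6180 94.3944 72.9223 37.6706 7.3920] k=[104 104 97 73 41 7]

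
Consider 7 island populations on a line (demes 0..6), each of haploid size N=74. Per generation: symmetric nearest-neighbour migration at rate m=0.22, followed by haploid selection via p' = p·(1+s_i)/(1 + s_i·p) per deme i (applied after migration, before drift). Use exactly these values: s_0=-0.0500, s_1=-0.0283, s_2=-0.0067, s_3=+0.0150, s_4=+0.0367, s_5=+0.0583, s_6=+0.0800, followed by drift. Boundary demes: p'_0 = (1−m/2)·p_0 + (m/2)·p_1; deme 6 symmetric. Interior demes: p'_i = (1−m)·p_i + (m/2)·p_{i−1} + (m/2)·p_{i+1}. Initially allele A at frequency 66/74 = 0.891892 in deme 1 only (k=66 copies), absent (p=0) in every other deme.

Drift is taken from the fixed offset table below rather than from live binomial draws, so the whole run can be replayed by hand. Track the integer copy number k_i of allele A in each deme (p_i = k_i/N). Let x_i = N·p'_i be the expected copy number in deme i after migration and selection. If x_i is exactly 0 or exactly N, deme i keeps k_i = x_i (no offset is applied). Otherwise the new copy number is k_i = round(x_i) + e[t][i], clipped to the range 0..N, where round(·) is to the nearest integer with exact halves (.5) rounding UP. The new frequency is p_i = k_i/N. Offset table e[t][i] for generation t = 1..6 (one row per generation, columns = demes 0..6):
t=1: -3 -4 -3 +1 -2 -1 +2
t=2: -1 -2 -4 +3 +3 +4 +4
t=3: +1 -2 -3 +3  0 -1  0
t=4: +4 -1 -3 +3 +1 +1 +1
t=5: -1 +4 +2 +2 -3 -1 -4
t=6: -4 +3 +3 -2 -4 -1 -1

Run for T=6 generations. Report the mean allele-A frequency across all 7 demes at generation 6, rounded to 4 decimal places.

0.0985

t=0: k=[0 66 0 0 0 0 0]
t=1: x=[6.9310 51.0277 7.2161 0.0000 0.0000 0.0000 0.0000] k=[4 47 4 0 0 0 0]
t=2: x=[8.3427 37.0089 8.2406 0.4466 0.0000 0.0000 0.0000] k=[7 35 4 3 0 0 0]
t=3: x=[9.6417 28.0085 7.2559 2.8201 0.3421 0.0000 0.0000] k=[11 26 4 6 0 0 0]
t=4: x=[12.1211 21.4896 6.5995 5.1914 0.6840 0.0000 0.0000] k=[16 20 4 8 2 0 0]
t=5: x=[15.7934 17.4148 6.1619 6.9937 2.5265 0.2328 0.0000] k=[15 21 8 9 0 0 0]
t=6: x=[15.0361 18.5087 9.4843 8.0057 1.0258 0.0000 0.0000] k=[11 22 12 6 0 0 0]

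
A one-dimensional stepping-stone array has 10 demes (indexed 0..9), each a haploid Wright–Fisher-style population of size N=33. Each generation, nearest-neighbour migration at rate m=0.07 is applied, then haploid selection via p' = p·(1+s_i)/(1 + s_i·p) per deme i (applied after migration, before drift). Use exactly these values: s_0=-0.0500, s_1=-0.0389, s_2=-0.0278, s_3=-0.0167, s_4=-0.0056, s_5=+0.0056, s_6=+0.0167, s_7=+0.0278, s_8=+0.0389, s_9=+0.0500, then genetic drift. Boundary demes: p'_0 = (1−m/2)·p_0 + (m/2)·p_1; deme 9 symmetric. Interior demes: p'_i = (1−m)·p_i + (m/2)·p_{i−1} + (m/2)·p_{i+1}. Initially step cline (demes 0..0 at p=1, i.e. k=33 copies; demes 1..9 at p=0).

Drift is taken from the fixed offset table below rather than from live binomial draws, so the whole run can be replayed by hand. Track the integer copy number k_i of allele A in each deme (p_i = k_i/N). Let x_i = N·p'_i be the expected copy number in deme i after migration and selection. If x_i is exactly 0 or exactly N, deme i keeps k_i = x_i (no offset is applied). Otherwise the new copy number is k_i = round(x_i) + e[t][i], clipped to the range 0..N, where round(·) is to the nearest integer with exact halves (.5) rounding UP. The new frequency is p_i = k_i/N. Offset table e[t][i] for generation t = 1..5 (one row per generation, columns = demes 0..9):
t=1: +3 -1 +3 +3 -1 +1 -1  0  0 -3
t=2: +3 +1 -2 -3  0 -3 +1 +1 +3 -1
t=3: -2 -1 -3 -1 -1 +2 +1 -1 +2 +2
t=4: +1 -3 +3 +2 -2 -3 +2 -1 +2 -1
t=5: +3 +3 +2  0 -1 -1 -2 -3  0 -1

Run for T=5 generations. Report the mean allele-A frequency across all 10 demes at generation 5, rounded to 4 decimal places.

0.1242

t=0: k=[33 0 0 0 0 0 0 0 0 0]
t=1: x=[31.7864 1.1116 0.0000 0.0000 0.0000 0.0000 0.0000 0.0000 0.0000 0.0000] k=[33 0 0 0 0 0 0 0 0 0]
t=2: x=[31.7864 1.1116 0.0000 0.0000 0.0000 0.0000 0.0000 0.0000 0.0000 0.0000] k=[33 2 0 0 0 0 0 0 0 0]
t=3: x=[31.8599 2.9081 0.0681 0.0000 0.0000 0.0000 0.0000 0.0000 0.0000 0.0000] k=[30 2 0 0 0 0 0 0 0 0]
t=4: x=[28.8370 2.8064 0.0681 0.0000 0.0000 0.0000 0.0000 0.0000 0.0000 0.0000] k=[30 0 3 0 0 0 0 0 0 0]
t=5: x=[28.7642 1.1116 2.7188 0.1033 0.0000 0.0000 0.0000 0.0000 0.0000 0.0000] k=[32 4 5 0 0 0 0 0 0 0]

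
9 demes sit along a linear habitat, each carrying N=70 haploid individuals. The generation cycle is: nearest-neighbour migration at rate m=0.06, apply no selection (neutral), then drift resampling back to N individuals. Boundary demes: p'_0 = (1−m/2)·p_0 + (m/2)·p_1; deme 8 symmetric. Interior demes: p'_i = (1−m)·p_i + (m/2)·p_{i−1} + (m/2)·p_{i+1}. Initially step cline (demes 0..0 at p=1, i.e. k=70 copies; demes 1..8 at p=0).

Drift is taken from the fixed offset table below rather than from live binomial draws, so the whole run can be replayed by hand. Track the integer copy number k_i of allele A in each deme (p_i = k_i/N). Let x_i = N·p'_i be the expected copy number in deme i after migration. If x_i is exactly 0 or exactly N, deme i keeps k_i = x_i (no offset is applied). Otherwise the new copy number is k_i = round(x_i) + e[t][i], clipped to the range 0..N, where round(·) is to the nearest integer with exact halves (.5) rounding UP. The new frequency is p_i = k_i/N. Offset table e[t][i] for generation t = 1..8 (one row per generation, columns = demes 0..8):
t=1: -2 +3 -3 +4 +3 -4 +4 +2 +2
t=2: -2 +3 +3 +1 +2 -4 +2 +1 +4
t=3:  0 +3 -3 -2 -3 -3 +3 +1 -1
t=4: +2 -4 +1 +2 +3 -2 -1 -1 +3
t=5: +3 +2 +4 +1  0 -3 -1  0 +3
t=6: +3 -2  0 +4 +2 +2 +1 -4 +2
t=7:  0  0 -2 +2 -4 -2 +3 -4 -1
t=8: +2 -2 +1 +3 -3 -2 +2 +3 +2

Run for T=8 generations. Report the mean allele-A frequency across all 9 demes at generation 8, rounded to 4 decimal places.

0.1444

t=0: k=[70 0 0 0 0 0 0 0 0]
t=1: x=[67.9000 2.1000 0.0000 0.0000 0.0000 0.0000 0.0000 0.0000 0.0000] k=[66 5 0 0 0 0 0 0 0]
t=2: x=[64.1700 6.6800 0.1500 0.0000 0.0000 0.0000 0.0000 0.0000 0.0000] k=[62 10 3 0 0 0 0 0 0]
t=3: x=[60.4400 11.3500 3.1200 0.0900 0.0000 0.0000 0.0000 0.0000 0.0000] k=[60 14 0 0 0 0 0 0 0]
t=4: x=[58.6200 14.9600 0.4200 0.0000 0.0000 0.0000 0.0000 0.0000 0.0000] k=[61 11 1 0 0 0 0 0 0]
t=5: x=[59.5000 12.2000 1.2700 0.0300 0.0000 0.0000 0.0000 0.0000 0.0000] k=[63 14 5 1 0 0 0 0 0]
t=6: x=[61.5300 15.2000 5.1500 1.0900 0.0300 0.0000 0.0000 0.0000 0.0000] k=[65 13 5 5 2 0 0 0 0]
t=7: x=[63.4400 14.3200 5.2400 4.9100 2.0300 0.0600 0.0000 0.0000 0.0000] k=[63 14 3 7 0 0 0 0 0]
t=8: x=[61.5300 15.1400 3.4500 6.6700 0.2100 0.0000 0.0000 0.0000 0.0000] k=[64 13 4 10 0 0 0 0 0]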